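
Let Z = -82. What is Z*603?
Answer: -49446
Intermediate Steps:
Z*603 = -82*603 = -49446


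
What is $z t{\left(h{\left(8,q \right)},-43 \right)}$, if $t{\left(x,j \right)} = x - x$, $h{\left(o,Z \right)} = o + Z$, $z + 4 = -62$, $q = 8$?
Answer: $0$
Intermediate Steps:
$z = -66$ ($z = -4 - 62 = -66$)
$h{\left(o,Z \right)} = Z + o$
$t{\left(x,j \right)} = 0$
$z t{\left(h{\left(8,q \right)},-43 \right)} = \left(-66\right) 0 = 0$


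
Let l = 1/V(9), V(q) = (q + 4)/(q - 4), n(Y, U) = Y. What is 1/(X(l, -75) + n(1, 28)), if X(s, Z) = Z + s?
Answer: -13/957 ≈ -0.013584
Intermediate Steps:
V(q) = (4 + q)/(-4 + q)
l = 5/13 (l = 1/((4 + 9)/(-4 + 9)) = 1/(13/5) = 5/13 ≈ 0.38462)
1/(X(l, -75) + n(1, 28)) = 1/((-75 + 5/13) + 1) = 1/(-970/13 + 1) = 1/(-957/13) = -13/957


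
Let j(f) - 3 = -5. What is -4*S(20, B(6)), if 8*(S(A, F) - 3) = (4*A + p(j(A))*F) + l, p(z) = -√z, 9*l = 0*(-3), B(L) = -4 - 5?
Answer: -52 - 9*I*√2/2 ≈ -52.0 - 6.364*I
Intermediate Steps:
B(L) = -9
j(f) = -2 (j(f) = 3 - 5 = -2)
l = 0 (l = (0*(-3))/9 = (⅑)*0 = 0)
S(A, F) = 3 + A/2 - I*F*√2/8 (S(A, F) = 3 + ((4*A + (-√(-2))*F) + 0)/8 = 3 + ((4*A + (-I*√2)*F) + 0)/8 = 3 + ((4*A - I*F*√2) + 0)/8 = 3 + (4*A - I*F*√2)/8 = 3 + (A/2 - I*F*√2/8) = 3 + A/2 - I*F*√2/8)
-4*S(20, B(6)) = -4*(3 + (½)*20 - ⅛*I*(-9)*√2) = -4*(3 + 10 + 9*I*√2/8) = -4*(13 + 9*I*√2/8) = -52 - 9*I*√2/2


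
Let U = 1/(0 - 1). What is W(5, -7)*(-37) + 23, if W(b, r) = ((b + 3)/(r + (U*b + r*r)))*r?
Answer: 79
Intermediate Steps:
U = -1 (U = 1/(-1) = -1)
W(b, r) = r*(3 + b)/(r + r² - b) (W(b, r) = ((b + 3)/(r + (-b + r*r)))*r = ((3 + b)/(r + (-b + r²)))*r = ((3 + b)/(r + (r² - b)))*r = ((3 + b)/(r + r² - b))*r = r*(3 + b)/(r + r² - b))
W(5, -7)*(-37) + 23 = -7*(3 + 5)/(-7 + (-7)² - 1*5)*(-37) + 23 = -7*8/(-7 + 49 - 5)*(-37) + 23 = -7*8/37*(-37) + 23 = -7*1/37*8*(-37) + 23 = -56/37*(-37) + 23 = 56 + 23 = 79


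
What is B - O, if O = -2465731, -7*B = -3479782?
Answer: 20739899/7 ≈ 2.9628e+6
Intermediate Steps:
B = 3479782/7 (B = -⅐*(-3479782) = 3479782/7 ≈ 4.9711e+5)
B - O = 3479782/7 - 1*(-2465731) = 3479782/7 + 2465731 = 20739899/7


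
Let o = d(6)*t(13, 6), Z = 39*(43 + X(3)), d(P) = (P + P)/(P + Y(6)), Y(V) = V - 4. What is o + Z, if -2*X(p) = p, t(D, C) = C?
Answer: 3255/2 ≈ 1627.5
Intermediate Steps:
Y(V) = -4 + V
d(P) = 2*P/(2 + P) (d(P) = (P + P)/(P + (-4 + 6)) = (2*P)/(P + 2) = (2*P)/(2 + P) = 2*P/(2 + P))
X(p) = -p/2
Z = 3237/2 (Z = 39*(43 - ½*3) = 39*(43 - 3/2) = 39*(83/2) = 3237/2 ≈ 1618.5)
o = 9 (o = (2*6/(2 + 6))*6 = (2*6/8)*6 = (2*6*(⅛))*6 = (3/2)*6 = 9)
o + Z = 9 + 3237/2 = 3255/2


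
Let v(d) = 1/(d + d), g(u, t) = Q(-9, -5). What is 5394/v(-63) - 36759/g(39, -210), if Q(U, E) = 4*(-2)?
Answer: -5400393/8 ≈ -6.7505e+5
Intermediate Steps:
Q(U, E) = -8
g(u, t) = -8
v(d) = 1/(2*d)
5394/v(-63) - 36759/g(39, -210) = 5394/(((1/2)/(-63))) - 36759/(-8) = 5394/(((1/2)*(-1/63))) - 36759*(-1/8) = 5394/(-1/126) + 36759/8 = 5394*(-126) + 36759/8 = -679644 + 36759/8 = -5400393/8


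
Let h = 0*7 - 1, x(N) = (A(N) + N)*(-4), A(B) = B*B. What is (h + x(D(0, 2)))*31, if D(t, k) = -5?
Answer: -2511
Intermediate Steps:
A(B) = B²
x(N) = -4*N - 4*N² (x(N) = (N² + N)*(-4) = (N + N²)*(-4) = -4*N - 4*N²)
h = -1 (h = 0 - 1 = -1)
(h + x(D(0, 2)))*31 = (-1 + 4*(-5)*(-1 - 1*(-5)))*31 = (-1 + 4*(-5)*(-1 + 5))*31 = (-1 + 4*(-5)*4)*31 = (-1 - 80)*31 = -81*31 = -2511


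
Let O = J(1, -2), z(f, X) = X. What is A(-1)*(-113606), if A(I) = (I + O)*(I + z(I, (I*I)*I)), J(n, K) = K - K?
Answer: -227212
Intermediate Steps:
J(n, K) = 0
O = 0
A(I) = I*(I + I³) (A(I) = (I + 0)*(I + (I*I)*I) = I*(I + I²*I) = I*(I + I³))
A(-1)*(-113606) = ((-1)² + (-1)⁴)*(-113606) = (1 + 1)*(-113606) = 2*(-113606) = -227212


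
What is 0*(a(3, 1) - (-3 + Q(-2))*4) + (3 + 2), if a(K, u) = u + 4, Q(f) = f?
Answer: 5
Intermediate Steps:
a(K, u) = 4 + u
0*(a(3, 1) - (-3 + Q(-2))*4) + (3 + 2) = 0*((4 + 1) - (-3 - 2)*4) + (3 + 2) = 0*(5 - (-5)*4) + 5 = 0*(5 - 1*(-20)) + 5 = 0*(5 + 20) + 5 = 0*25 + 5 = 0 + 5 = 5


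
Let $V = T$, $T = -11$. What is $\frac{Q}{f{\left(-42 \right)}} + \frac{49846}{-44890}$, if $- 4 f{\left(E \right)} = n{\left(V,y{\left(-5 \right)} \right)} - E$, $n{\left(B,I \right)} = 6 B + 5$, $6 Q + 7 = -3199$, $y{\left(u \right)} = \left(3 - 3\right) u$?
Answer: $- \frac{145337951}{1279365} \approx -113.6$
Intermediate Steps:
$y{\left(u \right)} = 0$ ($y{\left(u \right)} = 0 u = 0$)
$Q = - \frac{1603}{3}$ ($Q = - \frac{7}{6} + \frac{1}{6} \left(-3199\right) = - \frac{7}{6} - \frac{3199}{6} = - \frac{1603}{3} \approx -534.33$)
$V = -11$
$n{\left(B,I \right)} = 5 + 6 B$
$f{\left(E \right)} = \frac{61}{4} + \frac{E}{4}$ ($f{\left(E \right)} = - \frac{\left(5 + 6 \left(-11\right)\right) - E}{4} = - \frac{\left(5 - 66\right) - E}{4} = - \frac{-61 - E}{4} = \frac{61}{4} + \frac{E}{4}$)
$\frac{Q}{f{\left(-42 \right)}} + \frac{49846}{-44890} = - \frac{1603}{3 \left(\frac{61}{4} + \frac{1}{4} \left(-42\right)\right)} + \frac{49846}{-44890} = - \frac{1603}{3 \left(\frac{61}{4} - \frac{21}{2}\right)} + 49846 \left(- \frac{1}{44890}\right) = - \frac{1603}{3 \cdot \frac{19}{4}} - \frac{24923}{22445} = \left(- \frac{1603}{3}\right) \frac{4}{19} - \frac{24923}{22445} = - \frac{6412}{57} - \frac{24923}{22445} = - \frac{145337951}{1279365}$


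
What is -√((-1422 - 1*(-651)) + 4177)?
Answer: -√3406 ≈ -58.361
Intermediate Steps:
-√((-1422 - 1*(-651)) + 4177) = -√((-1422 + 651) + 4177) = -√(-771 + 4177) = -√3406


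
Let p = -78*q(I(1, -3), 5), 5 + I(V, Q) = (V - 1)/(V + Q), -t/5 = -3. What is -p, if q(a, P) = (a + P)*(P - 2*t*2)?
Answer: 0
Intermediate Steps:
t = 15 (t = -5*(-3) = 15)
I(V, Q) = -5 + (-1 + V)/(Q + V) (I(V, Q) = -5 + (V - 1)/(V + Q) = -5 + (-1 + V)/(Q + V))
q(a, P) = (-60 + P)*(P + a) (q(a, P) = (a + P)*(P - 2*15*2) = (P + a)*(P - 30*2) = (P + a)*(P - 60) = (P + a)*(-60 + P) = (-60 + P)*(P + a))
p = 0 (p = -78*(5² - 60*5 - 60*(-1 - 5*(-3) - 4*1)/(-3 + 1) + 5*((-1 - 5*(-3) - 4*1)/(-3 + 1))) = -78*(25 - 300 - 60*(-1 + 15 - 4)/(-2) + 5*((-1 + 15 - 4)/(-2))) = -78*(25 - 300 - (-30)*10 + 5*(-½*10)) = -78*(25 - 300 - 60*(-5) + 5*(-5)) = -78*(25 - 300 + 300 - 25) = -78*0 = 0)
-p = -1*0 = 0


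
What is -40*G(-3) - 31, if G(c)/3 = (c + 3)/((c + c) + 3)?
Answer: -31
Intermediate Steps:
G(c) = 3*(3 + c)/(3 + 2*c) (G(c) = 3*((c + 3)/((c + c) + 3)) = 3*((3 + c)/(2*c + 3)) = 3*((3 + c)/(3 + 2*c)) = 3*(3 + c)/(3 + 2*c))
-40*G(-3) - 31 = -120*(3 - 3)/(3 + 2*(-3)) - 31 = -120*0/(3 - 6) - 31 = -120*0/(-3) - 31 = -120*(-1)*0/3 - 31 = -40*0 - 31 = 0 - 31 = -31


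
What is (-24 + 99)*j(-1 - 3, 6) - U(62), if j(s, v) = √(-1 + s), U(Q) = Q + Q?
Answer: -124 + 75*I*√5 ≈ -124.0 + 167.71*I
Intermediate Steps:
U(Q) = 2*Q
(-24 + 99)*j(-1 - 3, 6) - U(62) = (-24 + 99)*√(-1 + (-1 - 3)) - 2*62 = 75*√(-1 - 4) - 1*124 = 75*√(-5) - 124 = 75*(I*√5) - 124 = 75*I*√5 - 124 = -124 + 75*I*√5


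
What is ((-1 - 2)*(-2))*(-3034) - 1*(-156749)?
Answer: 138545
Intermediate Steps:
((-1 - 2)*(-2))*(-3034) - 1*(-156749) = -3*(-2)*(-3034) + 156749 = 6*(-3034) + 156749 = -18204 + 156749 = 138545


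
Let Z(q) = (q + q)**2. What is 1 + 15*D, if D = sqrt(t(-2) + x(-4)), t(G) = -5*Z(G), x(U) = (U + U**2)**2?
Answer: 121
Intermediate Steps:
Z(q) = 4*q**2 (Z(q) = (2*q)**2 = 4*q**2)
t(G) = -20*G**2
D = 8 (D = sqrt(-20*(-2)**2 + (-4)**2*(1 - 4)**2) = sqrt(-20*4 + 16*(-3)**2) = sqrt(-80 + 16*9) = sqrt(-80 + 144) = sqrt(64) = 8)
1 + 15*D = 1 + 15*8 = 1 + 120 = 121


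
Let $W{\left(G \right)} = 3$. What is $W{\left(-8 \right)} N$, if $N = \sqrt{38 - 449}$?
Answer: $3 i \sqrt{411} \approx 60.819 i$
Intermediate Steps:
$N = i \sqrt{411}$ ($N = \sqrt{-411} = i \sqrt{411} \approx 20.273 i$)
$W{\left(-8 \right)} N = 3 i \sqrt{411}$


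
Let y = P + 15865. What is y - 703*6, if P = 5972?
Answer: 17619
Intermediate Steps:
y = 21837 (y = 5972 + 15865 = 21837)
y - 703*6 = 21837 - 703*6 = 21837 - 1*4218 = 21837 - 4218 = 17619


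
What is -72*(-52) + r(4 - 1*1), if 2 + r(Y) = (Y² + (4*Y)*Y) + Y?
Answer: 3790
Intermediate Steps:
r(Y) = -2 + Y + 5*Y² (r(Y) = -2 + ((Y² + (4*Y)*Y) + Y) = -2 + ((Y² + 4*Y²) + Y) = -2 + (5*Y² + Y) = -2 + (Y + 5*Y²) = -2 + Y + 5*Y²)
-72*(-52) + r(4 - 1*1) = -72*(-52) + (-2 + (4 - 1*1) + 5*(4 - 1*1)²) = 3744 + (-2 + (4 - 1) + 5*(4 - 1)²) = 3744 + (-2 + 3 + 5*3²) = 3744 + (-2 + 3 + 5*9) = 3744 + (-2 + 3 + 45) = 3744 + 46 = 3790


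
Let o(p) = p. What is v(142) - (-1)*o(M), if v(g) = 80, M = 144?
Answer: 224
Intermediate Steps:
v(142) - (-1)*o(M) = 80 - (-1)*144 = 80 - 1*(-144) = 80 + 144 = 224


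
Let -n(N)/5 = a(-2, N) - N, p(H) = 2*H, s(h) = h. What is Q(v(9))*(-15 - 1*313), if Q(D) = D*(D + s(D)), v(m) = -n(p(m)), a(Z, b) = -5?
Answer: -8675600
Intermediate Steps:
n(N) = 25 + 5*N (n(N) = -5*(-5 - N) = 25 + 5*N)
v(m) = -25 - 10*m (v(m) = -(25 + 5*(2*m)) = -(25 + 10*m) = -25 - 10*m)
Q(D) = 2*D² (Q(D) = D*(D + D) = D*(2*D) = 2*D²)
Q(v(9))*(-15 - 1*313) = (2*(-25 - 10*9)²)*(-15 - 1*313) = (2*(-25 - 90)²)*(-15 - 313) = (2*(-115)²)*(-328) = (2*13225)*(-328) = 26450*(-328) = -8675600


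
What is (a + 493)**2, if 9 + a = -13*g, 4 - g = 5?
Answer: 247009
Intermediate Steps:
g = -1 (g = 4 - 1*5 = 4 - 5 = -1)
a = 4 (a = -9 - 13*(-1) = -9 + 13 = 4)
(a + 493)**2 = (4 + 493)**2 = 497**2 = 247009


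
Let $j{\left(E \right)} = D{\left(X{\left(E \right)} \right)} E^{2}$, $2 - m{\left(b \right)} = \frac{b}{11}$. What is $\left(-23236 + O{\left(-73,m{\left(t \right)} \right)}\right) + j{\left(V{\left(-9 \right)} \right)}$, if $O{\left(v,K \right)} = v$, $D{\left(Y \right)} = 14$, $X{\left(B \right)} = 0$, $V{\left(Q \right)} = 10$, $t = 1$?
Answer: $-21909$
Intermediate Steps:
$m{\left(b \right)} = 2 - \frac{b}{11}$
$j{\left(E \right)} = 14 E^{2}$
$\left(-23236 + O{\left(-73,m{\left(t \right)} \right)}\right) + j{\left(V{\left(-9 \right)} \right)} = \left(-23236 - 73\right) + 14 \cdot 10^{2} = -23309 + 14 \cdot 100 = -23309 + 1400 = -21909$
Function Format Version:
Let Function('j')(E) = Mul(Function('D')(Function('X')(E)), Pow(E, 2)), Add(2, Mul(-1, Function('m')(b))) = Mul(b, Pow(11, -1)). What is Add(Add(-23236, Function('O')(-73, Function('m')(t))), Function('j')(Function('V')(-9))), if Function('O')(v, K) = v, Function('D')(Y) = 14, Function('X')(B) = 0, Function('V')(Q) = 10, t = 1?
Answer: -21909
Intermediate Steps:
Function('m')(b) = Add(2, Mul(Rational(-1, 11), b)) (Function('m')(b) = Add(2, Mul(-1, Mul(b, Pow(11, -1)))) = Add(2, Mul(-1, Mul(b, Rational(1, 11)))) = Add(2, Mul(-1, Mul(Rational(1, 11), b))) = Add(2, Mul(Rational(-1, 11), b)))
Function('j')(E) = Mul(14, Pow(E, 2))
Add(Add(-23236, Function('O')(-73, Function('m')(t))), Function('j')(Function('V')(-9))) = Add(Add(-23236, -73), Mul(14, Pow(10, 2))) = Add(-23309, Mul(14, 100)) = Add(-23309, 1400) = -21909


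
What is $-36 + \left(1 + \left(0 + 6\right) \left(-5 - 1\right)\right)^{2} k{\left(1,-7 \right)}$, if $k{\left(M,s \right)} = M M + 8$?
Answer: $10989$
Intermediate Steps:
$k{\left(M,s \right)} = 8 + M^{2}$ ($k{\left(M,s \right)} = M^{2} + 8 = 8 + M^{2}$)
$-36 + \left(1 + \left(0 + 6\right) \left(-5 - 1\right)\right)^{2} k{\left(1,-7 \right)} = -36 + \left(1 + \left(0 + 6\right) \left(-5 - 1\right)\right)^{2} \left(8 + 1^{2}\right) = -36 + \left(1 + 6 \left(-6\right)\right)^{2} \left(8 + 1\right) = -36 + \left(1 - 36\right)^{2} \cdot 9 = -36 + \left(-35\right)^{2} \cdot 9 = -36 + 1225 \cdot 9 = -36 + 11025 = 10989$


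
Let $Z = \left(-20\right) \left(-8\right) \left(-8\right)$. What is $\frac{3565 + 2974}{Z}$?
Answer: $- \frac{6539}{1280} \approx -5.1086$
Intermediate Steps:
$Z = -1280$ ($Z = 160 \left(-8\right) = -1280$)
$\frac{3565 + 2974}{Z} = \frac{3565 + 2974}{-1280} = 6539 \left(- \frac{1}{1280}\right) = - \frac{6539}{1280}$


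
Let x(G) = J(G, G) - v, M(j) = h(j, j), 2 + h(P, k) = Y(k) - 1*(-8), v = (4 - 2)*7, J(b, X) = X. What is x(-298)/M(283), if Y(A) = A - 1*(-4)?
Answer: -312/293 ≈ -1.0648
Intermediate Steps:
v = 14 (v = 2*7 = 14)
Y(A) = 4 + A (Y(A) = A + 4 = 4 + A)
h(P, k) = 10 + k (h(P, k) = -2 + ((4 + k) - 1*(-8)) = -2 + ((4 + k) + 8) = -2 + (12 + k) = 10 + k)
M(j) = 10 + j
x(G) = -14 + G (x(G) = G - 1*14 = G - 14 = -14 + G)
x(-298)/M(283) = (-14 - 298)/(10 + 283) = -312/293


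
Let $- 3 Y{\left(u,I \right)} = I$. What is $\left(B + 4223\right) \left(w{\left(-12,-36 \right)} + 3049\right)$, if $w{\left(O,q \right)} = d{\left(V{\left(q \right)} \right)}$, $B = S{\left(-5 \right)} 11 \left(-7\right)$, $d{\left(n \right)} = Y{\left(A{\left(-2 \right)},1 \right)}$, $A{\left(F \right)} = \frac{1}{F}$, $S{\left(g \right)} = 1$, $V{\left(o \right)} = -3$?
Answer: $12639772$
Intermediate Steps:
$Y{\left(u,I \right)} = - \frac{I}{3}$
$d{\left(n \right)} = - \frac{1}{3}$ ($d{\left(n \right)} = \left(- \frac{1}{3}\right) 1 = - \frac{1}{3}$)
$B = -77$ ($B = 1 \cdot 11 \left(-7\right) = 11 \left(-7\right) = -77$)
$w{\left(O,q \right)} = - \frac{1}{3}$
$\left(B + 4223\right) \left(w{\left(-12,-36 \right)} + 3049\right) = \left(-77 + 4223\right) \left(- \frac{1}{3} + 3049\right) = 4146 \cdot \frac{9146}{3} = 12639772$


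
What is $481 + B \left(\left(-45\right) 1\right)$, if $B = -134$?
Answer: $6511$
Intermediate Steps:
$481 + B \left(\left(-45\right) 1\right) = 481 - 134 \left(\left(-45\right) 1\right) = 481 - -6030 = 481 + 6030 = 6511$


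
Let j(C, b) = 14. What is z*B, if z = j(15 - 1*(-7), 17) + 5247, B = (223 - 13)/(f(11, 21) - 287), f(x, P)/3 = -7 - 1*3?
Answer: -1104810/317 ≈ -3485.2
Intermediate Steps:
f(x, P) = -30 (f(x, P) = 3*(-7 - 1*3) = 3*(-7 - 3) = 3*(-10) = -30)
B = -210/317 (B = (223 - 13)/(-30 - 287) = 210/(-317) = 210*(-1/317) = -210/317 ≈ -0.66246)
z = 5261 (z = 14 + 5247 = 5261)
z*B = 5261*(-210/317) = -1104810/317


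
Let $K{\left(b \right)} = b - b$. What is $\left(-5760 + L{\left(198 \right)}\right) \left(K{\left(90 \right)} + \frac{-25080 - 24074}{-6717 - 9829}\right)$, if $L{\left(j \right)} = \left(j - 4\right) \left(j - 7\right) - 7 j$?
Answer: $\frac{735048916}{8273} \approx 88849.0$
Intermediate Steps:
$L{\left(j \right)} = - 7 j + \left(-7 + j\right) \left(-4 + j\right)$ ($L{\left(j \right)} = \left(-4 + j\right) \left(-7 + j\right) - 7 j = \left(-7 + j\right) \left(-4 + j\right) - 7 j = - 7 j + \left(-7 + j\right) \left(-4 + j\right)$)
$K{\left(b \right)} = 0$
$\left(-5760 + L{\left(198 \right)}\right) \left(K{\left(90 \right)} + \frac{-25080 - 24074}{-6717 - 9829}\right) = \left(-5760 + \left(28 + 198^{2} - 3564\right)\right) \left(0 + \frac{-25080 - 24074}{-6717 - 9829}\right) = \left(-5760 + \left(28 + 39204 - 3564\right)\right) \left(0 - \frac{49154}{-16546}\right) = \left(-5760 + 35668\right) \left(0 - - \frac{24577}{8273}\right) = 29908 \left(0 + \frac{24577}{8273}\right) = 29908 \cdot \frac{24577}{8273} = \frac{735048916}{8273}$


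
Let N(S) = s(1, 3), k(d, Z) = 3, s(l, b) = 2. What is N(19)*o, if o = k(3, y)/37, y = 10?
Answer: 6/37 ≈ 0.16216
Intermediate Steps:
o = 3/37 ≈ 0.081081
N(S) = 2
N(19)*o = 2*(3/37) = 6/37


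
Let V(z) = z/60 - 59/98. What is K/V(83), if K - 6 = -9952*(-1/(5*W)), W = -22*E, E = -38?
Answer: 5149704/480073 ≈ 10.727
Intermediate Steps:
W = 836 (W = -22*(-38) = 836)
K = 8758/1045 (K = 6 - 9952/((-5*836)) = 6 - 9952/(-4180) = 6 - 9952*(-1/4180) = 6 + 2488/1045 = 8758/1045 ≈ 8.3809)
V(z) = -59/98 + z/60 (V(z) = z*(1/60) - 59*1/98 = z/60 - 59/98 = -59/98 + z/60)
K/V(83) = 8758/(1045*(-59/98 + (1/60)*83)) = 8758/(1045*(-59/98 + 83/60)) = 8758/(1045*(2297/2940)) = (8758/1045)*(2940/2297) = 5149704/480073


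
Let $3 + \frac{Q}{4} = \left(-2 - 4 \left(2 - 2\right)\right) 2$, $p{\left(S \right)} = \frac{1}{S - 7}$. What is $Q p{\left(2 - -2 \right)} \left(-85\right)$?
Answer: $- \frac{2380}{3} \approx -793.33$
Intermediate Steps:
$p{\left(S \right)} = \frac{1}{-7 + S}$
$Q = -28$ ($Q = -12 + 4 \left(-2 - 4 \left(2 - 2\right)\right) 2 = -12 + 4 \left(-2 - 0\right) 2 = -12 + 4 \left(-2 + 0\right) 2 = -12 + 4 \left(\left(-2\right) 2\right) = -12 + 4 \left(-4\right) = -12 - 16 = -28$)
$Q p{\left(2 - -2 \right)} \left(-85\right) = - \frac{28}{-7 + \left(2 - -2\right)} \left(-85\right) = - \frac{28}{-7 + \left(2 + 2\right)} \left(-85\right) = - \frac{28}{-7 + 4} \left(-85\right) = - \frac{28}{-3} \left(-85\right) = \left(-28\right) \left(- \frac{1}{3}\right) \left(-85\right) = \frac{28}{3} \left(-85\right) = - \frac{2380}{3}$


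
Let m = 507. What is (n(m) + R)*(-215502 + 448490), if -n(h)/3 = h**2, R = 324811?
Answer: -103990931968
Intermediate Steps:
n(h) = -3*h**2
(n(m) + R)*(-215502 + 448490) = (-3*507**2 + 324811)*(-215502 + 448490) = (-3*257049 + 324811)*232988 = (-771147 + 324811)*232988 = -446336*232988 = -103990931968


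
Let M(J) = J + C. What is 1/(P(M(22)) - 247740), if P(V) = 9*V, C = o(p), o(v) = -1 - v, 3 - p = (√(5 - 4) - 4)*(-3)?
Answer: -1/247497 ≈ -4.0405e-6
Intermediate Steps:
p = -6 (p = 3 - (√(5 - 4) - 4)*(-3) = 3 - (√1 - 4)*(-3) = 3 - (1 - 4)*(-3) = 3 - (-3)*(-3) = 3 - 1*9 = 3 - 9 = -6)
C = 5 (C = -1 - 1*(-6) = -1 + 6 = 5)
M(J) = 5 + J (M(J) = J + 5 = 5 + J)
1/(P(M(22)) - 247740) = 1/(9*(5 + 22) - 247740) = 1/(9*27 - 247740) = 1/(243 - 247740) = 1/(-247497) = -1/247497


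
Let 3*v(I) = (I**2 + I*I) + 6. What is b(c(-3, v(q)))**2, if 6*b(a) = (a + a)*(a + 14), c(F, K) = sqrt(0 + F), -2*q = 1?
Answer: -(14 + I*sqrt(3))**2/3 ≈ -64.333 - 16.166*I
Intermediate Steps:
q = -1/2 (q = -1/2*1 = -1/2 ≈ -0.50000)
v(I) = 2 + 2*I**2/3 (v(I) = ((I**2 + I*I) + 6)/3 = ((I**2 + I**2) + 6)/3 = (2*I**2 + 6)/3 = (6 + 2*I**2)/3 = 2 + 2*I**2/3)
c(F, K) = sqrt(F)
b(a) = a*(14 + a)/3 (b(a) = ((a + a)*(a + 14))/6 = ((2*a)*(14 + a))/6 = (2*a*(14 + a))/6 = a*(14 + a)/3)
b(c(-3, v(q)))**2 = (sqrt(-3)*(14 + sqrt(-3))/3)**2 = ((I*sqrt(3))*(14 + I*sqrt(3))/3)**2 = (I*sqrt(3)*(14 + I*sqrt(3))/3)**2 = -(14 + I*sqrt(3))**2/3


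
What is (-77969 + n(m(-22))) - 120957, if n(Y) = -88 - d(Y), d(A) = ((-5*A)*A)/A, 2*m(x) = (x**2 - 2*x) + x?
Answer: -197749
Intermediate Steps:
m(x) = x**2/2 - x/2 (m(x) = ((x**2 - 2*x) + x)/2 = (x**2 - x)/2 = x**2/2 - x/2)
d(A) = -5*A (d(A) = (-5*A**2)/A = -5*A)
n(Y) = -88 + 5*Y (n(Y) = -88 - (-5)*Y = -88 + 5*Y)
(-77969 + n(m(-22))) - 120957 = (-77969 + (-88 + 5*((1/2)*(-22)*(-1 - 22)))) - 120957 = (-77969 + (-88 + 5*((1/2)*(-22)*(-23)))) - 120957 = (-77969 + (-88 + 5*253)) - 120957 = (-77969 + (-88 + 1265)) - 120957 = (-77969 + 1177) - 120957 = -76792 - 120957 = -197749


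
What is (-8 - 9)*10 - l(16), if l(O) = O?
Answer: -186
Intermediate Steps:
(-8 - 9)*10 - l(16) = (-8 - 9)*10 - 1*16 = -17*10 - 16 = -170 - 16 = -186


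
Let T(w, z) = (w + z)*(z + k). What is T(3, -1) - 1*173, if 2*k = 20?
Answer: -155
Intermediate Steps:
k = 10 (k = (½)*20 = 10)
T(w, z) = (10 + z)*(w + z) (T(w, z) = (w + z)*(z + 10) = (w + z)*(10 + z) = (10 + z)*(w + z))
T(3, -1) - 1*173 = ((-1)² + 10*3 + 10*(-1) + 3*(-1)) - 1*173 = (1 + 30 - 10 - 3) - 173 = 18 - 173 = -155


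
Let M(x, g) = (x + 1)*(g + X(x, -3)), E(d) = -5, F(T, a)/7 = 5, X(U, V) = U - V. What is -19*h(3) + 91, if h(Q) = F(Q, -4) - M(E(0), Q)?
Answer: -650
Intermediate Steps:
F(T, a) = 35 (F(T, a) = 7*5 = 35)
M(x, g) = (1 + x)*(3 + g + x) (M(x, g) = (x + 1)*(g + (x - 1*(-3))) = (1 + x)*(g + (x + 3)) = (1 + x)*(g + (3 + x)) = (1 + x)*(3 + g + x))
h(Q) = 27 + 4*Q (h(Q) = 35 - (3 + Q - 5 + Q*(-5) - 5*(3 - 5)) = 35 - (3 + Q - 5 - 5*Q - 5*(-2)) = 35 - (3 + Q - 5 - 5*Q + 10) = 35 - (8 - 4*Q) = 35 + (-8 + 4*Q) = 27 + 4*Q)
-19*h(3) + 91 = -19*(27 + 4*3) + 91 = -19*(27 + 12) + 91 = -19*39 + 91 = -741 + 91 = -650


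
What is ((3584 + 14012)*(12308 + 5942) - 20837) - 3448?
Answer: 321102715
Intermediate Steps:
((3584 + 14012)*(12308 + 5942) - 20837) - 3448 = (17596*18250 - 20837) - 3448 = (321127000 - 20837) - 3448 = 321106163 - 3448 = 321102715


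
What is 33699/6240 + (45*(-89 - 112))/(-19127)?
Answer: 233667191/39784160 ≈ 5.8734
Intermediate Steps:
33699/6240 + (45*(-89 - 112))/(-19127) = 33699*(1/6240) + (45*(-201))*(-1/19127) = 11233/2080 - 9045*(-1/19127) = 11233/2080 + 9045/19127 = 233667191/39784160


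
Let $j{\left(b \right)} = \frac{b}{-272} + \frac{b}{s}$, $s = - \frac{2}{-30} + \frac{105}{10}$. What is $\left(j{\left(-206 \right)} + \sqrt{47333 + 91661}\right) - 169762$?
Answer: $- \frac{7319587173}{43112} + \sqrt{138994} \approx -1.6941 \cdot 10^{5}$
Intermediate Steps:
$s = \frac{317}{30}$ ($s = \left(-2\right) \left(- \frac{1}{30}\right) + 105 \cdot \frac{1}{10} = \frac{1}{15} + \frac{21}{2} = \frac{317}{30} \approx 10.567$)
$j{\left(b \right)} = \frac{7843 b}{86224}$ ($j{\left(b \right)} = \frac{b}{-272} + \frac{b}{\frac{317}{30}} = b \left(- \frac{1}{272}\right) + b \frac{30}{317} = - \frac{b}{272} + \frac{30 b}{317} = \frac{7843 b}{86224}$)
$\left(j{\left(-206 \right)} + \sqrt{47333 + 91661}\right) - 169762 = \left(\frac{7843}{86224} \left(-206\right) + \sqrt{47333 + 91661}\right) - 169762 = \left(- \frac{807829}{43112} + \sqrt{138994}\right) - 169762 = - \frac{7319587173}{43112} + \sqrt{138994}$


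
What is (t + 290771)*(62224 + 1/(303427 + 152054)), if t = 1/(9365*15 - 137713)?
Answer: 22761608862807626735/1258038522 ≈ 1.8093e+10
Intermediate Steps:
t = 1/2762 (t = 1/(140475 - 137713) = 1/2762 ≈ 0.00036206)
(t + 290771)*(62224 + 1/(303427 + 152054)) = (1/2762 + 290771)*(62224 + 1/(303427 + 152054)) = 803109503*(62224 + 1/455481)/2762 = (803109503/2762)*(28341849745/455481) = 22761608862807626735/1258038522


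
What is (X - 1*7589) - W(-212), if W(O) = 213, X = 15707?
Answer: 7905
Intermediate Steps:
(X - 1*7589) - W(-212) = (15707 - 1*7589) - 1*213 = (15707 - 7589) - 213 = 8118 - 213 = 7905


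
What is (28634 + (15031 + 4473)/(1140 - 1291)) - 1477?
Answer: 4081203/151 ≈ 27028.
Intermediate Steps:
(28634 + (15031 + 4473)/(1140 - 1291)) - 1477 = (28634 + 19504/(-151)) - 1477 = (28634 + 19504*(-1/151)) - 1477 = (28634 - 19504/151) - 1477 = 4304230/151 - 1477 = 4081203/151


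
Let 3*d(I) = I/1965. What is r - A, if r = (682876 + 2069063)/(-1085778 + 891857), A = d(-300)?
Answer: -1077633607/76210953 ≈ -14.140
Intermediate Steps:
d(I) = I/5895 (d(I) = (I/1965)/3 = I/5895)
A = -20/393 (A = (1/5895)*(-300) = -20/393 ≈ -0.050891)
r = -2751939/193921 (r = 2751939/(-193921) = 2751939*(-1/193921) = -2751939/193921 ≈ -14.191)
r - A = -2751939/193921 - 1*(-20/393) = -2751939/193921 + 20/393 = -1077633607/76210953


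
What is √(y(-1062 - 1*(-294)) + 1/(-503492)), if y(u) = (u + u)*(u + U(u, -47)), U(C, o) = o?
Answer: √79336672574143567/251746 ≈ 1118.9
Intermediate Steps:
y(u) = 2*u*(-47 + u) (y(u) = (u + u)*(u - 47) = (2*u)*(-47 + u) = 2*u*(-47 + u))
√(y(-1062 - 1*(-294)) + 1/(-503492)) = √(2*(-1062 - 1*(-294))*(-47 + (-1062 - 1*(-294))) + 1/(-503492)) = √(2*(-1062 + 294)*(-47 + (-1062 + 294)) - 1/503492) = √(2*(-768)*(-47 - 768) - 1/503492) = √(2*(-768)*(-815) - 1/503492) = √(1251840 - 1/503492) = √(630291425279/503492) = √79336672574143567/251746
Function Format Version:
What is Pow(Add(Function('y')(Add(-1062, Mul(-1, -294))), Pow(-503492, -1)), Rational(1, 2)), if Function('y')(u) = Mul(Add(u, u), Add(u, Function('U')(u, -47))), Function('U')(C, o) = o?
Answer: Mul(Rational(1, 251746), Pow(79336672574143567, Rational(1, 2))) ≈ 1118.9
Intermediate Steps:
Function('y')(u) = Mul(2, u, Add(-47, u)) (Function('y')(u) = Mul(Add(u, u), Add(u, -47)) = Mul(Mul(2, u), Add(-47, u)) = Mul(2, u, Add(-47, u)))
Pow(Add(Function('y')(Add(-1062, Mul(-1, -294))), Pow(-503492, -1)), Rational(1, 2)) = Pow(Add(Mul(2, Add(-1062, Mul(-1, -294)), Add(-47, Add(-1062, Mul(-1, -294)))), Pow(-503492, -1)), Rational(1, 2)) = Pow(Add(Mul(2, Add(-1062, 294), Add(-47, Add(-1062, 294))), Rational(-1, 503492)), Rational(1, 2)) = Pow(Add(Mul(2, -768, Add(-47, -768)), Rational(-1, 503492)), Rational(1, 2)) = Pow(Add(Mul(2, -768, -815), Rational(-1, 503492)), Rational(1, 2)) = Pow(Add(1251840, Rational(-1, 503492)), Rational(1, 2)) = Pow(Rational(630291425279, 503492), Rational(1, 2)) = Mul(Rational(1, 251746), Pow(79336672574143567, Rational(1, 2)))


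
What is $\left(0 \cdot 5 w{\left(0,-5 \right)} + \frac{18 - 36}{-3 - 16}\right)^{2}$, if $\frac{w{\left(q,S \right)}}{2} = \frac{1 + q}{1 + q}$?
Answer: $\frac{324}{361} \approx 0.89751$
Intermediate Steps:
$w{\left(q,S \right)} = 2$ ($w{\left(q,S \right)} = 2 \frac{1 + q}{1 + q} = 2 \cdot 1 = 2$)
$\left(0 \cdot 5 w{\left(0,-5 \right)} + \frac{18 - 36}{-3 - 16}\right)^{2} = \left(0 \cdot 5 \cdot 2 + \frac{18 - 36}{-3 - 16}\right)^{2} = \left(0 \cdot 2 - \frac{18}{-3 + \left(-22 + 6\right)}\right)^{2} = \left(0 - \frac{18}{-3 - 16}\right)^{2} = \left(0 - \frac{18}{-19}\right)^{2} = \left(0 - - \frac{18}{19}\right)^{2} = \left(0 + \frac{18}{19}\right)^{2} = \left(\frac{18}{19}\right)^{2} = \frac{324}{361}$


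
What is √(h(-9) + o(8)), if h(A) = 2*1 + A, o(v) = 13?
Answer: √6 ≈ 2.4495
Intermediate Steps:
h(A) = 2 + A
√(h(-9) + o(8)) = √((2 - 9) + 13) = √(-7 + 13) = √6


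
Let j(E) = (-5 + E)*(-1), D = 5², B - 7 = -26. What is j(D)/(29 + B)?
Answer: -2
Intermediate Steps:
B = -19 (B = 7 - 26 = -19)
D = 25
j(E) = 5 - E
j(D)/(29 + B) = (5 - 1*25)/(29 - 19) = (5 - 25)/10 = -20*⅒ = -2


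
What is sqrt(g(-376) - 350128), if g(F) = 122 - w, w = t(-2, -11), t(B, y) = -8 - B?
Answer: 100*I*sqrt(35) ≈ 591.61*I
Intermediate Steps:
w = -6 (w = -8 - 1*(-2) = -8 + 2 = -6)
g(F) = 128 (g(F) = 122 - 1*(-6) = 122 + 6 = 128)
sqrt(g(-376) - 350128) = sqrt(128 - 350128) = sqrt(-350000) = 100*I*sqrt(35)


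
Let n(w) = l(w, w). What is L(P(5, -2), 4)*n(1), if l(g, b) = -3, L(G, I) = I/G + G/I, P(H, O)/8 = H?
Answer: -303/10 ≈ -30.300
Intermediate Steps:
P(H, O) = 8*H
L(G, I) = G/I + I/G
n(w) = -3
L(P(5, -2), 4)*n(1) = ((8*5)/4 + 4/((8*5)))*(-3) = (40*(1/4) + 4/40)*(-3) = (10 + 4*(1/40))*(-3) = (10 + 1/10)*(-3) = (101/10)*(-3) = -303/10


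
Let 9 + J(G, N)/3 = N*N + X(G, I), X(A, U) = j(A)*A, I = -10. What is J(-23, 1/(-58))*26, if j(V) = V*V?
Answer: -1597442457/1682 ≈ -9.4973e+5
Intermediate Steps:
j(V) = V²
X(A, U) = A³ (X(A, U) = A²*A = A³)
J(G, N) = -27 + 3*G³ + 3*N² (J(G, N) = -27 + 3*(N*N + G³) = -27 + 3*(N² + G³) = -27 + 3*(G³ + N²) = -27 + (3*G³ + 3*N²) = -27 + 3*G³ + 3*N²)
J(-23, 1/(-58))*26 = (-27 + 3*(-23)³ + 3*(1/(-58))²)*26 = (-27 + 3*(-12167) + 3*(-1/58)²)*26 = (-27 - 36501 + 3*(1/3364))*26 = (-27 - 36501 + 3/3364)*26 = -122880189/3364*26 = -1597442457/1682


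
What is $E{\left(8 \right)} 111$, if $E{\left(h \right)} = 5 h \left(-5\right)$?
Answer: $-22200$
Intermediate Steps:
$E{\left(h \right)} = - 25 h$
$E{\left(8 \right)} 111 = \left(-25\right) 8 \cdot 111 = \left(-200\right) 111 = -22200$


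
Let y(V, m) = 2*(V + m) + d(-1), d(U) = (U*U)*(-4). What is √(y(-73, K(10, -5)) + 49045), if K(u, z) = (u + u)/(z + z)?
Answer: √48891 ≈ 221.11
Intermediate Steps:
d(U) = -4*U² (d(U) = U²*(-4) = -4*U²)
K(u, z) = u/z (K(u, z) = (2*u)/((2*z)) = (2*u)*(1/(2*z)) = u/z)
y(V, m) = -4 + 2*V + 2*m (y(V, m) = 2*(V + m) - 4*(-1)² = (2*V + 2*m) - 4*1 = (2*V + 2*m) - 4 = -4 + 2*V + 2*m)
√(y(-73, K(10, -5)) + 49045) = √((-4 + 2*(-73) + 2*(10/(-5))) + 49045) = √((-4 - 146 + 2*(10*(-⅕))) + 49045) = √((-4 - 146 + 2*(-2)) + 49045) = √((-4 - 146 - 4) + 49045) = √(-154 + 49045) = √48891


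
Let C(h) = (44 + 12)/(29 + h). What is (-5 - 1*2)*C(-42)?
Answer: 392/13 ≈ 30.154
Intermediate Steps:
C(h) = 56/(29 + h)
(-5 - 1*2)*C(-42) = (-5 - 1*2)*(56/(29 - 42)) = (-5 - 2)*(56/(-13)) = -392*(-1)/13 = -7*(-56/13) = 392/13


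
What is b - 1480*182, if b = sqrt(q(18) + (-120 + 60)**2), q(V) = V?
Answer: -269360 + 3*sqrt(402) ≈ -2.6930e+5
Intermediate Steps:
b = 3*sqrt(402) (b = sqrt(18 + (-120 + 60)**2) = sqrt(18 + (-60)**2) = sqrt(18 + 3600) = sqrt(3618) = 3*sqrt(402) ≈ 60.150)
b - 1480*182 = 3*sqrt(402) - 1480*182 = 3*sqrt(402) - 1*269360 = 3*sqrt(402) - 269360 = -269360 + 3*sqrt(402)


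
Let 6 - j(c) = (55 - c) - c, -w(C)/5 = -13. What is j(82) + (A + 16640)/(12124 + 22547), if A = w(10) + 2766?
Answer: 4006636/34671 ≈ 115.56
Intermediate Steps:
w(C) = 65 (w(C) = -5*(-13) = 65)
A = 2831 (A = 65 + 2766 = 2831)
j(c) = -49 + 2*c (j(c) = 6 - ((55 - c) - c) = 6 - (55 - 2*c) = 6 + (-55 + 2*c) = -49 + 2*c)
j(82) + (A + 16640)/(12124 + 22547) = (-49 + 2*82) + (2831 + 16640)/(12124 + 22547) = (-49 + 164) + 19471/34671 = 115 + 19471*(1/34671) = 115 + 19471/34671 = 4006636/34671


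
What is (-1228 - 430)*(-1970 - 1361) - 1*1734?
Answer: 5521064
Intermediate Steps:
(-1228 - 430)*(-1970 - 1361) - 1*1734 = -1658*(-3331) - 1734 = 5522798 - 1734 = 5521064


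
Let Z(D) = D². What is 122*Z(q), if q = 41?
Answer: 205082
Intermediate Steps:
122*Z(q) = 122*41² = 122*1681 = 205082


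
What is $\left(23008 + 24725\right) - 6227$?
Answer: $41506$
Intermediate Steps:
$\left(23008 + 24725\right) - 6227 = 47733 - 6227 = 41506$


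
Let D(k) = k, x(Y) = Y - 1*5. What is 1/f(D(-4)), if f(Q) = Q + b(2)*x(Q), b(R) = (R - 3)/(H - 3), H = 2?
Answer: -1/13 ≈ -0.076923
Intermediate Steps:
x(Y) = -5 + Y (x(Y) = Y - 5 = -5 + Y)
b(R) = 3 - R (b(R) = (R - 3)/(2 - 3) = (-3 + R)/(-1) = (-3 + R)*(-1) = 3 - R)
f(Q) = -5 + 2*Q (f(Q) = Q + (3 - 1*2)*(-5 + Q) = Q + (3 - 2)*(-5 + Q) = Q + 1*(-5 + Q) = Q + (-5 + Q) = -5 + 2*Q)
1/f(D(-4)) = 1/(-5 + 2*(-4)) = 1/(-5 - 8) = 1/(-13) = -1/13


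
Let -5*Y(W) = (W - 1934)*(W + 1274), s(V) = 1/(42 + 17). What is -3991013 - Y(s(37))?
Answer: -15608102360/3481 ≈ -4.4838e+6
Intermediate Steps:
s(V) = 1/59
Y(W) = -(-1934 + W)*(1274 + W)/5 (Y(W) = -(W - 1934)*(W + 1274)/5 = -(-1934 + W)*(1274 + W)/5)
-3991013 - Y(s(37)) = -3991013 - (2463916/5 + 132*(1/59) - (1/59)**2/5) = -3991013 - (2463916/5 + 132/59 - 1/5*1/3481) = -3991013 - (2463916/5 + 132/59 - 1/17405) = -3991013 - 1*1715386107/3481 = -3991013 - 1715386107/3481 = -15608102360/3481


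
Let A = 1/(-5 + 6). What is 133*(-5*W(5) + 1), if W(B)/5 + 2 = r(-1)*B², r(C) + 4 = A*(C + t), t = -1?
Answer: 505533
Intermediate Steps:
A = 1 (A = 1/1 = 1)
r(C) = -5 + C (r(C) = -4 + 1*(C - 1) = -4 + 1*(-1 + C) = -4 + (-1 + C) = -5 + C)
W(B) = -10 - 30*B² (W(B) = -10 + 5*((-5 - 1)*B²) = -10 + 5*(-6*B²) = -10 - 30*B²)
133*(-5*W(5) + 1) = 133*(-5*(-10 - 30*5²) + 1) = 133*(-5*(-10 - 30*25) + 1) = 133*(-5*(-10 - 750) + 1) = 133*(-5*(-760) + 1) = 133*(3800 + 1) = 133*3801 = 505533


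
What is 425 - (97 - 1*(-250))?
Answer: 78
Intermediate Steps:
425 - (97 - 1*(-250)) = 425 - (97 + 250) = 425 - 1*347 = 425 - 347 = 78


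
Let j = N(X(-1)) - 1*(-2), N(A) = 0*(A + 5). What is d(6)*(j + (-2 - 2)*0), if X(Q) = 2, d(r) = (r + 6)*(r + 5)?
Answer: 264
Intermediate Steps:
d(r) = (5 + r)*(6 + r) (d(r) = (6 + r)*(5 + r) = (5 + r)*(6 + r))
N(A) = 0 (N(A) = 0*(5 + A) = 0)
j = 2 (j = 0 - 1*(-2) = 0 + 2 = 2)
d(6)*(j + (-2 - 2)*0) = (30 + 6² + 11*6)*(2 + (-2 - 2)*0) = (30 + 36 + 66)*(2 - 4*0) = 132*(2 + 0) = 132*2 = 264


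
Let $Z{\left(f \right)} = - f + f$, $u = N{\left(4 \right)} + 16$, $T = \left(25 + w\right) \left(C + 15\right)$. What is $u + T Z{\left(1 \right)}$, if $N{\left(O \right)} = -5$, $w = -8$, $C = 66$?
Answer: $11$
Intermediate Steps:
$T = 1377$ ($T = \left(25 - 8\right) \left(66 + 15\right) = 17 \cdot 81 = 1377$)
$u = 11$ ($u = -5 + 16 = 11$)
$Z{\left(f \right)} = 0$
$u + T Z{\left(1 \right)} = 11 + 1377 \cdot 0 = 11 + 0 = 11$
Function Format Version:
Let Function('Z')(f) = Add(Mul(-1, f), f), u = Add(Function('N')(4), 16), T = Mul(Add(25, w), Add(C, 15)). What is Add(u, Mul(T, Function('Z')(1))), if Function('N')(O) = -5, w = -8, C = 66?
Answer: 11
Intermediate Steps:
T = 1377 (T = Mul(Add(25, -8), Add(66, 15)) = Mul(17, 81) = 1377)
u = 11 (u = Add(-5, 16) = 11)
Function('Z')(f) = 0
Add(u, Mul(T, Function('Z')(1))) = Add(11, Mul(1377, 0)) = Add(11, 0) = 11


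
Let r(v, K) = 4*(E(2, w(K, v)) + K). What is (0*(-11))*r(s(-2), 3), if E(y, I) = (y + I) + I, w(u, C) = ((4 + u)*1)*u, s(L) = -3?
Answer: 0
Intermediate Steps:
w(u, C) = u*(4 + u) (w(u, C) = (4 + u)*u = u*(4 + u))
E(y, I) = y + 2*I (E(y, I) = (I + y) + I = y + 2*I)
r(v, K) = 8 + 4*K + 8*K*(4 + K) (r(v, K) = 4*((2 + 2*(K*(4 + K))) + K) = 4*((2 + 2*K*(4 + K)) + K) = 4*(2 + K + 2*K*(4 + K)) = 8 + 4*K + 8*K*(4 + K))
(0*(-11))*r(s(-2), 3) = (0*(-11))*(8 + 8*3² + 36*3) = 0*(8 + 8*9 + 108) = 0*(8 + 72 + 108) = 0*188 = 0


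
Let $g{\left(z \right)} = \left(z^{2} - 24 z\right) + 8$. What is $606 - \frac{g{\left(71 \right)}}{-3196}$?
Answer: $\frac{1940121}{3196} \approx 607.05$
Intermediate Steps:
$g{\left(z \right)} = 8 + z^{2} - 24 z$
$606 - \frac{g{\left(71 \right)}}{-3196} = 606 - \frac{8 + 71^{2} - 1704}{-3196} = 606 - \left(8 + 5041 - 1704\right) \left(- \frac{1}{3196}\right) = 606 - 3345 \left(- \frac{1}{3196}\right) = 606 - - \frac{3345}{3196} = 606 + \frac{3345}{3196} = \frac{1940121}{3196}$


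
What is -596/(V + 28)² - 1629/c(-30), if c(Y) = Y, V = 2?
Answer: 24137/450 ≈ 53.638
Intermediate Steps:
-596/(V + 28)² - 1629/c(-30) = -596/(2 + 28)² - 1629/(-30) = -596/(30²) - 1629*(-1/30) = -596/900 + 543/10 = -596*1/900 + 543/10 = -149/225 + 543/10 = 24137/450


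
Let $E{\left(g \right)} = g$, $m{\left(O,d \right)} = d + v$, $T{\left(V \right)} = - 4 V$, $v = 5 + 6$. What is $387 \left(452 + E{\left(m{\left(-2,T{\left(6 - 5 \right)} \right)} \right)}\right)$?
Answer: $177633$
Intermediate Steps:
$v = 11$
$m{\left(O,d \right)} = 11 + d$ ($m{\left(O,d \right)} = d + 11 = 11 + d$)
$387 \left(452 + E{\left(m{\left(-2,T{\left(6 - 5 \right)} \right)} \right)}\right) = 387 \left(452 + \left(11 - 4 \left(6 - 5\right)\right)\right) = 387 \left(452 + \left(11 - 4\right)\right) = 387 \left(452 + 7\right) = 387 \cdot 459 = 177633$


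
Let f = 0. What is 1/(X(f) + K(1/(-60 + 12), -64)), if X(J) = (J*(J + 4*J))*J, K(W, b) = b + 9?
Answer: -1/55 ≈ -0.018182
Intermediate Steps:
K(W, b) = 9 + b
X(J) = 5*J**3 (X(J) = (J*(5*J))*J = (5*J**2)*J = 5*J**3)
1/(X(f) + K(1/(-60 + 12), -64)) = 1/(5*0**3 + (9 - 64)) = 1/(5*0 - 55) = 1/(0 - 55) = 1/(-55) = -1/55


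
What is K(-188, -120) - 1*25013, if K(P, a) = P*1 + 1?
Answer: -25200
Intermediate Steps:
K(P, a) = 1 + P (K(P, a) = P + 1 = 1 + P)
K(-188, -120) - 1*25013 = (1 - 188) - 1*25013 = -187 - 25013 = -25200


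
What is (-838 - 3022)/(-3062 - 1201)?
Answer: 3860/4263 ≈ 0.90547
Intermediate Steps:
(-838 - 3022)/(-3062 - 1201) = -3860/(-4263) = -3860*(-1/4263) = 3860/4263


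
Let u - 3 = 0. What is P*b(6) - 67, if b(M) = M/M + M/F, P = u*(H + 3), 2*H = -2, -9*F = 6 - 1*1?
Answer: -629/5 ≈ -125.80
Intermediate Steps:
u = 3 (u = 3 + 0 = 3)
F = -5/9 (F = -(6 - 1*1)/9 = -(6 - 1)/9 = -⅑*5 = -5/9 ≈ -0.55556)
H = -1 (H = (½)*(-2) = -1)
P = 6 (P = 3*(-1 + 3) = 3*2 = 6)
b(M) = 1 - 9*M/5 (b(M) = M/M + M/(-5/9) = 1 + M*(-9/5) = 1 - 9*M/5)
P*b(6) - 67 = 6*(1 - 9/5*6) - 67 = 6*(1 - 54/5) - 67 = 6*(-49/5) - 67 = -294/5 - 67 = -629/5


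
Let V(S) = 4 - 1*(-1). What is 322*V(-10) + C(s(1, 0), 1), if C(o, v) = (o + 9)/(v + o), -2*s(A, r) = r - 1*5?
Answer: 11293/7 ≈ 1613.3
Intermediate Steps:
V(S) = 5 (V(S) = 4 + 1 = 5)
s(A, r) = 5/2 - r/2 (s(A, r) = -(r - 1*5)/2 = -(r - 5)/2 = -(-5 + r)/2 = 5/2 - r/2)
C(o, v) = (9 + o)/(o + v)
322*V(-10) + C(s(1, 0), 1) = 322*5 + (9 + (5/2 - ½*0))/((5/2 - ½*0) + 1) = 1610 + (9 + (5/2 + 0))/((5/2 + 0) + 1) = 1610 + (9 + 5/2)/(5/2 + 1) = 1610 + (23/2)/(7/2) = 1610 + (2/7)*(23/2) = 1610 + 23/7 = 11293/7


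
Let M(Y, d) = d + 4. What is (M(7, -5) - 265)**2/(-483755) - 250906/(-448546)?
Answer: 44819855627/108493185115 ≈ 0.41311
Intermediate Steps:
M(Y, d) = 4 + d
(M(7, -5) - 265)**2/(-483755) - 250906/(-448546) = ((4 - 5) - 265)**2/(-483755) - 250906/(-448546) = (-1 - 265)**2*(-1/483755) - 250906*(-1/448546) = (-266)**2*(-1/483755) + 125453/224273 = 70756*(-1/483755) + 125453/224273 = -70756/483755 + 125453/224273 = 44819855627/108493185115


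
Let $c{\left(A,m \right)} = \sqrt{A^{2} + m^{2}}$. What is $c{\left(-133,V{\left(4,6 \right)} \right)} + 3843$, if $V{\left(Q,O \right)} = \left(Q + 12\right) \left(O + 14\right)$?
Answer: $3843 + \sqrt{120089} \approx 4189.5$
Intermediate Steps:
$V{\left(Q,O \right)} = \left(12 + Q\right) \left(14 + O\right)$
$c{\left(-133,V{\left(4,6 \right)} \right)} + 3843 = \sqrt{\left(-133\right)^{2} + \left(168 + 12 \cdot 6 + 14 \cdot 4 + 6 \cdot 4\right)^{2}} + 3843 = \sqrt{17689 + \left(168 + 72 + 56 + 24\right)^{2}} + 3843 = \sqrt{17689 + 320^{2}} + 3843 = \sqrt{17689 + 102400} + 3843 = \sqrt{120089} + 3843 = 3843 + \sqrt{120089}$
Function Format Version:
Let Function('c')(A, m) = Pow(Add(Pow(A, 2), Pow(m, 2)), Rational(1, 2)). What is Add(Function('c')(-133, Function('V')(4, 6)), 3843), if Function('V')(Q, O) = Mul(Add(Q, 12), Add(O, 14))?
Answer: Add(3843, Pow(120089, Rational(1, 2))) ≈ 4189.5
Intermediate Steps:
Function('V')(Q, O) = Mul(Add(12, Q), Add(14, O))
Add(Function('c')(-133, Function('V')(4, 6)), 3843) = Add(Pow(Add(Pow(-133, 2), Pow(Add(168, Mul(12, 6), Mul(14, 4), Mul(6, 4)), 2)), Rational(1, 2)), 3843) = Add(Pow(Add(17689, Pow(Add(168, 72, 56, 24), 2)), Rational(1, 2)), 3843) = Add(Pow(Add(17689, Pow(320, 2)), Rational(1, 2)), 3843) = Add(Pow(Add(17689, 102400), Rational(1, 2)), 3843) = Add(Pow(120089, Rational(1, 2)), 3843) = Add(3843, Pow(120089, Rational(1, 2)))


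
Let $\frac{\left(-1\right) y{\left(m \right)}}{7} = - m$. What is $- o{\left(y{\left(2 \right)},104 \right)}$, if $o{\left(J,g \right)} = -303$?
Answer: $303$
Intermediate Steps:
$y{\left(m \right)} = 7 m$ ($y{\left(m \right)} = - 7 \left(- m\right) = 7 m$)
$- o{\left(y{\left(2 \right)},104 \right)} = \left(-1\right) \left(-303\right) = 303$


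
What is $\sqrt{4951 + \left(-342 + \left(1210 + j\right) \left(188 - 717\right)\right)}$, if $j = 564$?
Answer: $i \sqrt{933837} \approx 966.35 i$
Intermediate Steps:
$\sqrt{4951 + \left(-342 + \left(1210 + j\right) \left(188 - 717\right)\right)} = \sqrt{4951 + \left(-342 + \left(1210 + 564\right) \left(188 - 717\right)\right)} = \sqrt{4951 + \left(-342 + 1774 \left(-529\right)\right)} = \sqrt{4951 - 938788} = \sqrt{-933837} = i \sqrt{933837}$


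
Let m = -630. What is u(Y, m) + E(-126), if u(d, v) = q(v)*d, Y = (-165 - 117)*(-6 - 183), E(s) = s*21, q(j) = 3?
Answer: 157248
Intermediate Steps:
E(s) = 21*s
Y = 53298 (Y = -282*(-189) = 53298)
u(d, v) = 3*d
u(Y, m) + E(-126) = 3*53298 + 21*(-126) = 159894 - 2646 = 157248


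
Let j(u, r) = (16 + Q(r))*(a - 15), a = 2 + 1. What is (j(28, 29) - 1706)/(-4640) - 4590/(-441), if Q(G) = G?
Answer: 1238227/113680 ≈ 10.892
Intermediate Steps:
a = 3
j(u, r) = -192 - 12*r (j(u, r) = (16 + r)*(3 - 15) = (16 + r)*(-12) = -192 - 12*r)
(j(28, 29) - 1706)/(-4640) - 4590/(-441) = ((-192 - 12*29) - 1706)/(-4640) - 4590/(-441) = ((-192 - 348) - 1706)*(-1/4640) - 4590*(-1/441) = (-540 - 1706)*(-1/4640) + 510/49 = -2246*(-1/4640) + 510/49 = 1123/2320 + 510/49 = 1238227/113680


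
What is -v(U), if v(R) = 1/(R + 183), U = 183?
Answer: -1/366 ≈ -0.0027322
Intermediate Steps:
v(R) = 1/(183 + R)
-v(U) = -1/(183 + 183) = -1/366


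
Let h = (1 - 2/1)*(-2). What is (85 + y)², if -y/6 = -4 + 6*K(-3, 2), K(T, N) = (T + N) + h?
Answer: 5329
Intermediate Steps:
h = 2 (h = (1 - 2*1)*(-2) = (1 - 2)*(-2) = -1*(-2) = 2)
K(T, N) = 2 + N + T (K(T, N) = (T + N) + 2 = (N + T) + 2 = 2 + N + T)
y = -12 (y = -6*(-4 + 6*(2 + 2 - 3)) = -6*(-4 + 6*1) = -6*(-4 + 6) = -6*2 = -12)
(85 + y)² = (85 - 12)² = 73² = 5329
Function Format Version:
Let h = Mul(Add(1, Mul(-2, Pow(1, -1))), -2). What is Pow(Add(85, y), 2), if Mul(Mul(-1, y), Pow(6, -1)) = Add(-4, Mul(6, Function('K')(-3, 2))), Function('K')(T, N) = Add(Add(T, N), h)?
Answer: 5329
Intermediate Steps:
h = 2 (h = Mul(Add(1, Mul(-2, 1)), -2) = Mul(Add(1, -2), -2) = Mul(-1, -2) = 2)
Function('K')(T, N) = Add(2, N, T) (Function('K')(T, N) = Add(Add(T, N), 2) = Add(Add(N, T), 2) = Add(2, N, T))
y = -12 (y = Mul(-6, Add(-4, Mul(6, Add(2, 2, -3)))) = Mul(-6, Add(-4, Mul(6, 1))) = Mul(-6, Add(-4, 6)) = Mul(-6, 2) = -12)
Pow(Add(85, y), 2) = Pow(Add(85, -12), 2) = Pow(73, 2) = 5329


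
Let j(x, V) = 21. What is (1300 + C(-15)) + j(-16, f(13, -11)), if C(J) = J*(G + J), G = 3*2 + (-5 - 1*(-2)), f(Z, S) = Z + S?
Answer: 1501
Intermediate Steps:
f(Z, S) = S + Z
G = 3 (G = 6 + (-5 + 2) = 6 - 3 = 3)
C(J) = J*(3 + J)
(1300 + C(-15)) + j(-16, f(13, -11)) = (1300 - 15*(3 - 15)) + 21 = (1300 - 15*(-12)) + 21 = (1300 + 180) + 21 = 1480 + 21 = 1501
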